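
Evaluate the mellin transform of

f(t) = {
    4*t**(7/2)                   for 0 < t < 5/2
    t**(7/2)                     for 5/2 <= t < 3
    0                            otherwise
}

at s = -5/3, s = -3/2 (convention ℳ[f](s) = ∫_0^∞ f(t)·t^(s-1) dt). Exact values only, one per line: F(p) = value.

the 2 pieces separated at 5/2 each add one integral
over [0, 5/2), the kernel integral of 4*t**(7/2) enters the sum
between 5/2 and 3 the integrand is t**(7/2)·t^(s-1)

F(-5/3) = 18*3**(5/6)/11 + 45*2**(1/6)*5**(5/6)/22
F(-3/2) = 111/8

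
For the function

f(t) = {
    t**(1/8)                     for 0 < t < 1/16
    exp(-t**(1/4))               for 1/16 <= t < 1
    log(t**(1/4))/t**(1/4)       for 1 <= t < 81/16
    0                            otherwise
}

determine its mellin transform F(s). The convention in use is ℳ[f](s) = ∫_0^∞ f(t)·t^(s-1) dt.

reversing the power substitution: t**(1/4) on [0, 1/4); exp(-sqrt(t)) on [1/4, 1); log(sqrt(t))/sqrt(t) on [1, 9/4)
peel off the power substitution: sqrt(t) on [0, 1/2); exp(-t) on [1/2, 1); log(t)/t on [1, 3/2)
summing 3 kernel integrals split by 1/16, 1 yields ℳ[f](s)
segment [0, 1/16) carries t**(1/8); integrate it
between 1/16 and 1 the integrand is exp(-t**(1/4))·t^(s-1)
[1, 81/16) adds the kernel integral of log(t**(1/4))/t**(1/4)

2**(2 - 4*s)*(16**s*(8*s + 1)*(16*s**2 - 8*s + 1)*uppergamma(4*s, 1/2) - 16**s*(8*s + 1)*(16*s**2 - 8*s + 1)*uppergamma(4*s, 1) + 16**s*(24*s + 3)/3 + 81**s*s*(8*s + 1)*(-8*log(2) + 8*log(3))/3 + 81**s*(-16*s - 2)/3 + 81**s*(8*s + 1)*(-2*log(3) + 2*log(2))/3 + sqrt(2)*(48*s**2 - 24*s + 3)/3)/((8*s + 1)*(16*s**2 - 8*s + 1))
  Re(s) > -1/8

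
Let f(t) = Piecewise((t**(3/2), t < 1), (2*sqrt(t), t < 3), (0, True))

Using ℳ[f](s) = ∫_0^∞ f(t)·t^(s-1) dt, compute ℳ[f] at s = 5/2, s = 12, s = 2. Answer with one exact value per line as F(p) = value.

split f at 1: ℳ[f](s) collects 2 kernel integrals
on [0, 1): add ∫ t**(3/2)·t^(s-1) dt
piece [1, 3): integrate 2*sqrt(t) against the kernel

F(5/2) = 211/12
F(12) = -58/675 + 2125764*sqrt(3)/25
F(2) = -18/35 + 36*sqrt(3)/5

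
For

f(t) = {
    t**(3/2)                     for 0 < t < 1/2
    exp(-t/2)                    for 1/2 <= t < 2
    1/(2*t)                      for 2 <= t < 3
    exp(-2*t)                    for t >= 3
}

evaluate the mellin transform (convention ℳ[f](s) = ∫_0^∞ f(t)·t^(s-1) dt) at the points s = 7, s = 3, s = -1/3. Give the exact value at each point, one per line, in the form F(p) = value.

summing 4 kernel integrals split by 1/2, 2, 3 yields ℳ[f](s)
[0, 1/2) adds the kernel integral of t**(3/2)
∫ exp(-t/2)·t^(s-1) over [1/2, 2)
on [2, 3) integrate f = 1/(2*t) against the kernel
segment 3 to ∞ holds exp(-2*t); add its integral

F(7) = -250496*exp(-1) + sqrt(2)/4352 + 11007*exp(-6)/8 + 665/12 + 3786745*exp(-1/4)/32
F(3) = -40*exp(-1) + sqrt(2)/144 + 25*exp(-6)/4 + 5/4 + 41*exp(-1/4)/2
F(-1/3) = -2**(2/3)*uppergamma(-1/3, 1)/2 - 3**(2/3)/24 + 2**(1/3)*uppergamma(-1/3, 6) + 3*2**(2/3)/32 + 3*2**(5/6)/14 + 2**(2/3)*uppergamma(-1/3, 1/4)/2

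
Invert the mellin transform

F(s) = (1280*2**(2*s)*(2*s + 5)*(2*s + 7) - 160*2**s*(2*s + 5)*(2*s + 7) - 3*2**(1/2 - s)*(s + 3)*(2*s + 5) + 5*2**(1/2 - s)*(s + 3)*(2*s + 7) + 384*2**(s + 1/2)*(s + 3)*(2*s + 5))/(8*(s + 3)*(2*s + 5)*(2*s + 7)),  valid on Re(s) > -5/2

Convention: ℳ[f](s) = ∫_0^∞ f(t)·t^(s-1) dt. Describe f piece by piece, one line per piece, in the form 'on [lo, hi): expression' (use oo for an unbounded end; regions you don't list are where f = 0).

split f at 1/2, 2: ℳ[f](s) collects 3 kernel integrals
on [0, 1/2) integrate f = 5*t**(5/2)/2 against the kernel
segment [1/2, 2) carries 3*t**(7/2); integrate it
[2, 4) adds the kernel integral of 5*t**3/2

on [0, 1/2): 5*t**(5/2)/2
on [1/2, 2): 3*t**(7/2)
on [2, 4): 5*t**3/2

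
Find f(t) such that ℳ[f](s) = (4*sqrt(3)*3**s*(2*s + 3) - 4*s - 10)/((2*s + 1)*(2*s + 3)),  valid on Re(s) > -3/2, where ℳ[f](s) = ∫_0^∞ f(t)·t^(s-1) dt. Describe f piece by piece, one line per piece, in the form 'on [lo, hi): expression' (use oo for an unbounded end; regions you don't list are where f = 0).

integrate the 2 segments split at 1, then add the results
∫ over [0, 1) of t**(3/2)·t^(s-1) joins the sum
the [1, 3) slice contributes ∫ 2*sqrt(t)·t^(s-1) dt

on [0, 1): t**(3/2)
on [1, 3): 2*sqrt(t)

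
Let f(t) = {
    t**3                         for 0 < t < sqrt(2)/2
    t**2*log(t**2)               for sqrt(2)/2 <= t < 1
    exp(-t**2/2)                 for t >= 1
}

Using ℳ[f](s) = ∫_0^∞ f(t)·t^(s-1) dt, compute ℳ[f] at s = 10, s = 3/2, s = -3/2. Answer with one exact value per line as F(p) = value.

the power substitution comes off first: t**(3/2) on [0, 1/2); t*log(t) on [1/2, 1); exp(-t/2) on [1, ∞)
decompose at sqrt(2)/2, 1; ℳ[f](s) sums the 3 pieces' integrals
segment [0, sqrt(2)/2) carries t**3; integrate it
piece [sqrt(2)/2, 1): integrate t**2*log(t**2) against the kernel
[1, ∞) adds the kernel integral of exp(-t**2/2)

F(10) = -7/512 + sqrt(2)/1664 + log(2)/768 + 633*exp(-1/2)
F(3/2) = 2**(1/4)*(-144*2**(3/4) + 49*sqrt(2) + 72 + 126*log(2) + 882*sqrt(2)*uppergamma(3/4, 1/2))/1764
F(-3/2) = -8 + 2**(1/4)*uppergamma(-3/4, 1/2)/4 + 2**(1/4)/3 + 2**(3/4)*log(2) + 4*2**(3/4)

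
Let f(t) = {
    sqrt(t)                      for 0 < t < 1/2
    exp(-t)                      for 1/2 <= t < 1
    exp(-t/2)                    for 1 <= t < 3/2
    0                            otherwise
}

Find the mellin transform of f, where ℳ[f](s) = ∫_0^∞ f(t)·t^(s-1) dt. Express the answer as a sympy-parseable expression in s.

summing 3 kernel integrals split by 1/2, 1 yields ℳ[f](s)
on [0, 1/2): add ∫ sqrt(t)·t^(s-1) dt
segment 1/2 to 1 holds exp(-t); add its integral
on [1, 3/2) integrate f = exp(-t/2) against the kernel

(2**s*(2*s + 1)*uppergamma(s, 1/2) - 2**s*(2*s + 1)*uppergamma(s, 1) + 4**s*(2*s + 1)*uppergamma(s, 1/2) - 4**s*(2*s + 1)*uppergamma(s, 3/4) + sqrt(2))/(2**s*(2*s + 1))
  Re(s) > -1/2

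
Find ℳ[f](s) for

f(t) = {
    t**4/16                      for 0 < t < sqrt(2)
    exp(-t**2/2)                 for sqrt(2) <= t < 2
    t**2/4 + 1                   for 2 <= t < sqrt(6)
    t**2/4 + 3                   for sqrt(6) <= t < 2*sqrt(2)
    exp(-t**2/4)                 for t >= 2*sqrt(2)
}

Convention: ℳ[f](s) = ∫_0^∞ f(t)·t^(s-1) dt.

2**(s/2)*(2*2**(s/2)*s*(s + 2)*(s + 4)*uppergamma(s/2, 2) - 8*2**(s/2)*s*(s + 4) - 8*2**(s/2)*(s + 4) + 20*2**s*s*(s + 4) + 24*2**s*(s + 4) - 8*3**(s/2)*s*(s + 4) - 16*3**(s/2)*(s + 4) + 2*s*(s + 2)*(s + 4)*uppergamma(s/2, 1) - 2*s*(s + 2)*(s + 4)*uppergamma(s/2, 2) + s*(s + 2))/(4*s*(s + 2)*(s + 4))
  Re(s) > -4

strip the common scale on t: t**4 on [0, sqrt(2)/2); exp(-2*t**2) on [sqrt(2)/2, 1); t**2 + 1 on [1, sqrt(6)/2); …
reversing the power substitution: t**2 on [0, 1/2); exp(-2*t) on [1/2, 1); t + 1 on [1, 3/2); …
split f at sqrt(2), 2, sqrt(6), 2*sqrt(2): ℳ[f](s) collects 5 kernel integrals
segment 0 to sqrt(2) holds t**4/16; add its integral
segment sqrt(2) to 2 holds exp(-t**2/2); add its integral
over [2, sqrt(6)), the kernel integral of (t**2/4 + 1) enters the sum
over [sqrt(6), 2*sqrt(2)), the kernel integral of (t**2/4 + 3) enters the sum
between 2*sqrt(2) and ∞ the integrand is exp(-t**2/4)·t^(s-1)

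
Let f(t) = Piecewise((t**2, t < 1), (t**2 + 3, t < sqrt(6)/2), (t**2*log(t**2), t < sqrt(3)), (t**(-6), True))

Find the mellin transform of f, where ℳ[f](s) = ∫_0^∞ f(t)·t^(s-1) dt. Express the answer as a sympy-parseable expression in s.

remove the power substitution first: t on [0, 1); t + 3 on [1, 3/2); t*log(t) on [3/2, 3); …
cuts at 1, sqrt(6)/2, sqrt(3): linearity sums the 4 kernel integrals
on [0, 1): add ∫ t**2·t^(s-1) dt
∫ (t**2 + 3)·t^(s-1) over [1, sqrt(6)/2)
on [sqrt(6)/2, sqrt(3)): add ∫ t**2*log(t**2)·t^(s-1) dt
segment sqrt(3) to ∞ holds t**(-6); add its integral

(-81*2**(s/2)*s*(s/2 - 3)*(s**2/4 + s + 1) - 162*2**(s/2)*(s/2 - 3)*(s**2/4 + s + 1) - 81*3**(s/2)*s**2*(s/2 - 3)*(s/2 + 1)*log(3)/4 + 81*3**(s/2)*s**2*(s/2 - 3)*(s/2 + 1)*log(2)/4 - 81*3**(s/2)*s*(s/2 - 3)*(s/2 + 1)*log(3)/2 + 81*3**(s/2)*s*(s/2 - 3)*(s/2 + 1)*log(2)/2 + 81*3**(s/2)*s*(s/2 - 3)*(s/2 + 1)/2 + 243*3**(s/2)*s*(s/2 - 3)*(s**2/4 + s + 1)/2 + 162*3**(s/2)*(s/2 - 3)*(s**2/4 + s + 1) + 81*6**(s/2)*s**2*(s/2 - 3)*(s/2 + 1)*log(3)/2 - 81*6**(s/2)*s*(s/2 - 3)*(s/2 + 1) + 81*6**(s/2)*s*(s/2 - 3)*(s/2 + 1)*log(3) - 6**(s/2)*s*(s/2 + 1)*(s**2/4 + s + 1))/(54*2**(s/2)*s*(s/2 - 3)*(s/2 + 1)*(s**2/4 + s + 1))
  -2 < Re(s) < 6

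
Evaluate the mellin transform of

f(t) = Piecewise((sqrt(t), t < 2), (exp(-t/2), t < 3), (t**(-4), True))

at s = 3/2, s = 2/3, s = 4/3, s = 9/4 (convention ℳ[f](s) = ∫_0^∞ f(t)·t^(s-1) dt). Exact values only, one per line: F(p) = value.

F(3/2) = -2*sqrt(3)*exp(-3/2) - sqrt(2)*sqrt(pi)*erfc(sqrt(6)/2) + 2*sqrt(3)/135 + sqrt(2)*sqrt(pi)*erfc(1) + 2*sqrt(2)*exp(-1) + 2
F(2/3) = -2**(2/3)*uppergamma(2/3, 3/2) + 3**(2/3)/270 + 2**(2/3)*uppergamma(2/3, 1) + 12*2**(1/6)/7
F(4/3) = -2*2**(1/3)*uppergamma(4/3, 3/2) + 3**(1/3)/72 + 2*2**(1/3)*uppergamma(4/3, 1) + 12*2**(5/6)/11
F(9/4) = -4*2**(1/4)*uppergamma(9/4, 3/2) + 4*3**(1/4)/63 + 16*2**(3/4)/11 + 4*2**(1/4)*uppergamma(9/4, 1)

f breaks at 2, 3 into 3 integrals to sum
∫ sqrt(t)·t^(s-1) over [0, 2)
segment 2 to 3 holds exp(-t/2); add its integral
[3, ∞) adds the kernel integral of t**(-4)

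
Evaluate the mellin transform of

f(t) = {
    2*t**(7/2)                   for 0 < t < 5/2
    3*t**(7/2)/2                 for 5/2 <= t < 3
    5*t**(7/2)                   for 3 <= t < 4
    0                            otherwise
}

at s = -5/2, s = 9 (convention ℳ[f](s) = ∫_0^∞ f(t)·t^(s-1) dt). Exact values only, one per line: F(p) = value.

linearity at 5/2, 3 turns ℳ[f](s) into 3 summed integrals
∫ over [0, 5/2) of 2*t**(7/2)·t^(s-1) joins the sum
[5/2, 3) adds the kernel integral of 3*t**(7/2)/2
the [3, 4) slice contributes ∫ 5*t**(7/2)·t^(s-1) dt

F(-5/2) = 43/4
F(9) = -3720087*sqrt(3)/25 + 9765625*sqrt(10)/8192 + 67108864/5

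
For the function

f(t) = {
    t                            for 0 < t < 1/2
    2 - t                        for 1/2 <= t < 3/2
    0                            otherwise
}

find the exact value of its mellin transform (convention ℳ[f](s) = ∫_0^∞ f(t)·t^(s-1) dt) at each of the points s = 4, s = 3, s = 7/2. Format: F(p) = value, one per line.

breakpoints 1/2: one integral from each of the 2 segments
between 0 and 1/2 the integrand is t·t^(s-1)
on [1/2, 3/2): add ∫ (2 - t)·t^(s-1) dt

F(4) = 159/160
F(3) = 179/192
F(7/2) = sqrt(2)*(-22 + 405*sqrt(3))/1008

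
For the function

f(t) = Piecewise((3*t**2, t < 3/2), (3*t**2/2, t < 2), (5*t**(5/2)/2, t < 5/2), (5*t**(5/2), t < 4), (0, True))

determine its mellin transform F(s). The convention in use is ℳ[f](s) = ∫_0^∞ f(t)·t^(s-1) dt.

(2560*2**(2*s)*(s + 2) + 48*2**s*(2*s + 5) - 125*2**(1/2 - s)*5**(s + 1/2)*(s + 2) - 160*2**(s + 1/2)*(s + 2) + 27*3**s*(2*s + 5)/2**s)/(8*(s + 2)*(2*s + 5))
  Re(s) > -2

decompose at 3/2, 2, 5/2; ℳ[f](s) sums the 4 pieces' integrals
for t in [0, 3/2): the term is ∫ 3*t**2·t^(s-1)
for t in [3/2, 2): the term is ∫ 3*t**2/2·t^(s-1)
the [2, 5/2) slice contributes ∫ 5*t**(5/2)/2·t^(s-1) dt
[5/2, 4) adds the kernel integral of 5*t**(5/2)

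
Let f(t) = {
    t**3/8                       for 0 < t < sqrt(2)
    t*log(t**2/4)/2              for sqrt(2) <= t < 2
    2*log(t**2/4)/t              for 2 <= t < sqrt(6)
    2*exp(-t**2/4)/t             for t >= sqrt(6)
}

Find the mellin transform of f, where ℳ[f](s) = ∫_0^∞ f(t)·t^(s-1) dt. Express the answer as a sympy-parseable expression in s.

undo the common scale on t: t**3 on [0, sqrt(2)/2); t*log(t**2) on [sqrt(2)/2, 1); log(t**2)/t on [1, sqrt(6)/2); …
peel off the shared t-power: t**4 on [0, sqrt(2)/2); t**2*log(t**2) on [sqrt(2)/2, 1); log(t**2) on [1, sqrt(6)/2); …
back out the power substitution: t**2 on [0, 1/2); t*log(t) on [1/2, 1); log(t) on [1, 3/2); …
along the cuts sqrt(2), 2, sqrt(6), ℳ[f](s) splits into 4 integrals
over [0, sqrt(2)), the kernel integral of t**3/8 enters the sum
for t in [sqrt(2), 2): the term is ∫ t*log(t**2/4)/2·t^(s-1)
segment [2, sqrt(6)) carries 2*log(t**2/4)/t; integrate it
segment sqrt(6) to ∞ holds 2*exp(-t**2/4)/t; add its integral

2**(s/2 + 1/2)*(3*2**(s/2 + 1/2)*(s - 1)**2*(s + 3)*(4*s + (s - 1)**2)*uppergamma(s/2 - 1/2, 3/2) - 12*2**(s/2 + 1/2)*(s - 1)**2*(s + 3) + 12*2**(s/2 + 1/2)*(s + 3)*(4*s + (s - 1)**2) + 3**(s/2 + 1/2)*(s - 1)*(s + 3)*(4*s + (s - 1)**2)*(-4*log(2) + 4*log(3)) - 8*3**(s/2 + 1/2)*(s + 3)*(4*s + (s - 1)**2) + 6*(s - 1)**3*(s + 3)*log(2) + 12*(s - 1)**2*(s + 3)*log(2) + 12*(s - 1)**2*(s + 3) + 3*(s - 1)**2*(4*s + (s - 1)**2))/(12*(s - 1)**2*(s + 3)*(4*s + (s - 1)**2))
  Re(s) > -3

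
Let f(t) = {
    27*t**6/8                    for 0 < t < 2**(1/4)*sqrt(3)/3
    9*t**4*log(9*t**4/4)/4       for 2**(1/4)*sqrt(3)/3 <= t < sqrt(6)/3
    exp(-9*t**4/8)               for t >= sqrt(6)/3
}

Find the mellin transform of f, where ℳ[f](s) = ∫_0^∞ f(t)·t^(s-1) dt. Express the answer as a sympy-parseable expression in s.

remove the power substitution first: 27*t**3/8 on [0, sqrt(2)/3); 9*t**2*log(9*t**2/4)/4 on [sqrt(2)/3, 2/3); exp(-9*t**2/8) on [2/3, ∞)
invert the common scale on t to get t**3 on [0, sqrt(2)/2); t**2*log(t**2) on [sqrt(2)/2, 1); exp(-t**2/2) on [1, ∞)
peel off the power substitution: t**(3/2) on [0, 1/2); t*log(t) on [1/2, 1); exp(-t/2) on [1, ∞)
linearity at 2**(1/4)*sqrt(3)/3, sqrt(6)/3 turns ℳ[f](s) into 3 summed integrals
on [0, 2**(1/4)*sqrt(3)/3) integrate f = 27*t**6/8 against the kernel
∫ 9*t**4*log(9*t**4/4)/4·t^(s-1) over [2**(1/4)*sqrt(3)/3, sqrt(6)/3)
on [sqrt(6)/3, ∞) integrate f = exp(-9*t**4/8) against the kernel

2**(s/4)*(sqrt(3)/3)**s*(-16*2**(s/4)*(s + 6) + 2**(s/2)*(s + 6)*(s**2 + 8*s + 16)*uppergamma(s/4, 1/2) + s*(s + 6)*log(4) + 8*s + 8*(s + 6)*log(2) + sqrt(2)*(s**2 + 8*s + 16) + 48)/(4*(s + 6)*(s**2 + 8*s + 16))
  Re(s) > -6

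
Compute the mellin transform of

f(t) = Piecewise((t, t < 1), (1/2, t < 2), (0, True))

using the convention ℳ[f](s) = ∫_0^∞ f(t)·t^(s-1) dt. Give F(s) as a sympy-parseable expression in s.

(2**s*(s + 1) + s - 1)/(2*s*(s + 1))
  Re(s) > -1

f breaks at 1 into 2 integrals to sum
for t in [0, 1): the term is ∫ t·t^(s-1)
between 1 and 2 the integrand is 1/2·t^(s-1)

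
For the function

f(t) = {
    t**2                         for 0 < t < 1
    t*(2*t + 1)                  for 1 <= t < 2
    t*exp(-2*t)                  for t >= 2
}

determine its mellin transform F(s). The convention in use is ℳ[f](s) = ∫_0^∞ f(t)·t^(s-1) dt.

invert the shared t-power to get t on [0, 1); 2*t + 1 on [1, 2); exp(-2*t) on [2, ∞)
cuts at 1, 2: linearity sums the 3 kernel integrals
between 0 and 1 the integrand is t**2·t^(s-1)
segment [1, 2) carries t*(2*t + 1); integrate it
segment [2, ∞) carries t*exp(-2*t); integrate it

(20*2**(2*s)*(s + 1) + 4*2**(2*s) - 4*2**s*(s + 1) - 2*2**s + (s + 1)*(s + 2)*uppergamma(s + 1, 4))/(2*2**s*(s + 1)*(s + 2))
  Re(s) > -2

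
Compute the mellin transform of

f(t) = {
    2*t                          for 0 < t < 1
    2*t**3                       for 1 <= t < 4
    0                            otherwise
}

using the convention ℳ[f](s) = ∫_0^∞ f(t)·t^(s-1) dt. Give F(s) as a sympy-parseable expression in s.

summing 2 kernel integrals split by 1 yields ℳ[f](s)
the [0, 1) slice contributes ∫ 2*t·t^(s-1) dt
[1, 4) adds the kernel integral of 2*t**3

2*(4**(s + 3)*(s + 1) + 2)/((s + 1)*(s + 3))
  Re(s) > -1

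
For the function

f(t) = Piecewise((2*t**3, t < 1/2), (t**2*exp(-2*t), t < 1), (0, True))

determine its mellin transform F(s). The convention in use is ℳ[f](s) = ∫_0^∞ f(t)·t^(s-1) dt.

back out the shared t-power: 2*t on [0, 1/2); exp(-2*t) on [1/2, 1)
peel off the common scale on t: t on [0, 1); exp(-t) on [1, 2)
split f at 1/2: ℳ[f](s) collects 2 kernel integrals
on [0, 1/2): add ∫ 2*t**3·t^(s-1) dt
the [1/2, 1) slice contributes ∫ t**2*exp(-2*t)·t^(s-1) dt

((s + 3)*uppergamma(s + 2, 1) - (s + 3)*uppergamma(s + 2, 2) + 1)/(4*2**s*(s + 3))
  Re(s) > -3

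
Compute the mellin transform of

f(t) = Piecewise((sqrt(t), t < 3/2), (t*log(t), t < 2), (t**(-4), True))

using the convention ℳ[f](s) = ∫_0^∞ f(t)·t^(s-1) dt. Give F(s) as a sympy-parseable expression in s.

decompose at 3/2, 2; ℳ[f](s) sums the 3 pieces' integrals
between 0 and 3/2 the integrand is sqrt(t)·t^(s-1)
∫ t*log(t)·t^(s-1) over [3/2, 2)
∫ t**(-4)·t^(s-1) over [2, ∞)

(-32*2**(2*s)*(s - 4)*(2*s + 1) + 3**s*s*(s - 4)*(2*s + 1)*(-24*log(3) + 24*log(2)) + 3**s*(s - 4)*(2*s + 1)*(-24*log(3) + 24*log(2)) + 24*3**s*(s - 4)*(2*s + 1) + 16*3**s*sqrt(6)*(s - 4)*(s**2 + 2*s + 1) + 32*4**s*s*(s - 4)*(2*s + 1)*log(2) + 32*4**s*(s - 4)*(2*s + 1)*log(2) - 4**s*(2*s + 1)*(s**2 + 2*s + 1))/(16*2**s*(s - 4)*(2*s + 1)*(s**2 + 2*s + 1))
  -1/2 < Re(s) < 4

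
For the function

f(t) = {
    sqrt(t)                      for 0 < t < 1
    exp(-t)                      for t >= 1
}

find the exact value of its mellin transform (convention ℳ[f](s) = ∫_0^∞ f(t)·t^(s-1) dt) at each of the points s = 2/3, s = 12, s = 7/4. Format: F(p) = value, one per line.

integrate the 2 segments split at 1, then add the results
[0, 1) adds the kernel integral of sqrt(t)
the [1, ∞) slice contributes ∫ exp(-t)·t^(s-1) dt

F(2/3) = uppergamma(2/3, 1) + 6/7
F(12) = 2/25 + 108505112*exp(-1)
F(7/4) = 4/9 + uppergamma(7/4, 1)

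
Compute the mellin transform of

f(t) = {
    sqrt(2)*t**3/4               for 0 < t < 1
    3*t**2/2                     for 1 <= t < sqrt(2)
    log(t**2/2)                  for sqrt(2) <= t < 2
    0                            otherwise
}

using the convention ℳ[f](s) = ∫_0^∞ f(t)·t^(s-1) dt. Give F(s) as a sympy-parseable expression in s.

invert the power substitution to get sqrt(2)*t**(3/2)/4 on [0, 1); 3*t/2 on [1, 2); log(t/2) on [2, 4)
undo the common scale on t: t**(3/2) on [0, 1/2); 3*t on [1/2, 1); log(t) on [1, 2)
the 3 pieces separated at 1, sqrt(2) each add one integral
over [0, 1), the kernel integral of sqrt(2)*t**3/4 enters the sum
[1, sqrt(2)) adds the kernel integral of 3*t**2/2
over [sqrt(2), 2), the kernel integral of log(t**2/2) enters the sum

(12*2**(s/2)*s**2*(s + 3) + 8*2**(s/2)*(s + 2)*(s + 3) + 4*2**s*s*(s + 2)*(s + 3)*log(2) - 8*2**s*(s + 2)*(s + 3) + sqrt(2)*s**2*(s + 2) - 6*s**2*(s + 3))/(4*s**2*(s + 2)*(s + 3))
  Re(s) > -3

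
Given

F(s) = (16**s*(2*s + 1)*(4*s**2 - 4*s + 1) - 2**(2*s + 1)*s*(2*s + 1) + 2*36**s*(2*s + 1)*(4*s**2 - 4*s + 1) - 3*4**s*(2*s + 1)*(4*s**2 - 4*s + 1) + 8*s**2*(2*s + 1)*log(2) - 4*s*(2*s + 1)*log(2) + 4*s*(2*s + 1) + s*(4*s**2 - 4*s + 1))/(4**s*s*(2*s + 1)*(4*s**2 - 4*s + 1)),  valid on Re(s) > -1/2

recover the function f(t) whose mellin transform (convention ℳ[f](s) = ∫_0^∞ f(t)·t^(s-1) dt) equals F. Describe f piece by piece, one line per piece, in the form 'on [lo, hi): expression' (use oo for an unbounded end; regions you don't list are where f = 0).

on [0, 1/4): sqrt(t)
on [1/4, 1): log(sqrt(t))/sqrt(t)
on [1, 4): 3
on [4, 9): 2

the power substitution comes off first: t on [0, 1/2); log(t)/t on [1/2, 1); 3 on [1, 2); …
slice at 1/4, 1, 4, transform all 4 pieces, and sum them
the [0, 1/4) slice contributes ∫ sqrt(t)·t^(s-1) dt
the [1/4, 1) slice contributes ∫ log(sqrt(t))/sqrt(t)·t^(s-1) dt
over [1, 4), the kernel integral of 3 enters the sum
between 4 and 9 the integrand is 2·t^(s-1)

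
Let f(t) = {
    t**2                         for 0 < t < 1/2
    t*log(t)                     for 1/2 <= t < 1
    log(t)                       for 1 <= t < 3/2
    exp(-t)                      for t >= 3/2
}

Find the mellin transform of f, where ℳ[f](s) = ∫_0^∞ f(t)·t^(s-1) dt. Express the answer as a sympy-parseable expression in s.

summing 4 kernel integrals split by 1/2, 1, 3/2 yields ℳ[f](s)
[0, 1/2) adds the kernel integral of t**2
[1/2, 1) adds the kernel integral of t*log(t)
segment [1, 3/2) carries log(t); integrate it
on [3/2, ∞): add ∫ exp(-t)·t^(s-1) dt

(4*2**s*s**2*(s + 2)*(s**2 + 2*s + 1)*uppergamma(s, 3/2) - 4*2**s*s**2*(s + 2) + 4*2**s*(s + 2)*(s**2 + 2*s + 1) + 3**s*s*(s + 2)*(-4*log(2) + 4*log(3))*(s**2 + 2*s + 1) - 4*3**s*(s + 2)*(s**2 + 2*s + 1) + s**3*(s + 2)*log(4) + s**2*(s + 2)*log(4) + 2*s**2*(s + 2) + s**2*(s**2 + 2*s + 1))/(4*2**s*s**2*(s + 2)*(s**2 + 2*s + 1))
  Re(s) > -2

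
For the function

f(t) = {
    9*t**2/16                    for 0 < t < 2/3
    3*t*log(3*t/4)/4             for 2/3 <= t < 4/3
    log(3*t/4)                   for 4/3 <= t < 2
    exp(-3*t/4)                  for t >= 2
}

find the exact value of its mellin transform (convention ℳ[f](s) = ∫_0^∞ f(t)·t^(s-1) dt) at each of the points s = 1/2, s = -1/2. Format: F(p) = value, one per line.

undo the common scale on t: t**2/4 on [0, 1); t*log(t/2)/2 on [1, 2); log(t/2) on [2, 3); …
peel off the common scale on t: t**2 on [0, 1/2); t*log(t) on [1/2, 1); log(t) on [1, 3/2); …
breakpoints 2/3, 4/3, 2: one integral from each of the 4 segments
the [0, 2/3) slice contributes ∫ 9*t**2/16·t^(s-1) dt
on [2/3, 4/3): add ∫ 3*t*log(3*t/4)/4·t^(s-1) dt
for t in [4/3, 2): the term is ∫ log(3*t/4)·t^(s-1)
on [2, ∞) integrate f = exp(-3*t/4) against the kernel

F(1/2) = sqrt(6)*(-360*sqrt(3) + 90*sqrt(2)*sqrt(pi)*erfc(sqrt(6)/2) + 29 + log(2**(30 - 180*sqrt(3))*3**(180*sqrt(3))) + 320*sqrt(2))/270
F(-1/2) = -2*sqrt(2) - sqrt(3)*sqrt(pi)*erfc(sqrt(6)/2) + sqrt(6)*log(64*2**(4*sqrt(3))/3**(4*sqrt(3)))/12 + sqrt(2)*exp(-3/2) + 13*sqrt(6)/12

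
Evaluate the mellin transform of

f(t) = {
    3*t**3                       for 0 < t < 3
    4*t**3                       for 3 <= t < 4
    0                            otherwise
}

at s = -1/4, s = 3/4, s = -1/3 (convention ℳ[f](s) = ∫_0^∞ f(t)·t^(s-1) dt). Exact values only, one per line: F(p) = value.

f breaks at 3 into 2 integrals to sum
for t in [0, 3): the term is ∫ 3*t**3·t^(s-1)
segment [3, 4) carries 4*t**3; integrate it

F(-1/4) = -36*3**(3/4)/11 + 512*sqrt(2)/11
F(3/4) = -36*3**(3/4)/5 + 2048*sqrt(2)/15
F(-1/3) = -27*3**(2/3)/8 + 48*2**(1/3)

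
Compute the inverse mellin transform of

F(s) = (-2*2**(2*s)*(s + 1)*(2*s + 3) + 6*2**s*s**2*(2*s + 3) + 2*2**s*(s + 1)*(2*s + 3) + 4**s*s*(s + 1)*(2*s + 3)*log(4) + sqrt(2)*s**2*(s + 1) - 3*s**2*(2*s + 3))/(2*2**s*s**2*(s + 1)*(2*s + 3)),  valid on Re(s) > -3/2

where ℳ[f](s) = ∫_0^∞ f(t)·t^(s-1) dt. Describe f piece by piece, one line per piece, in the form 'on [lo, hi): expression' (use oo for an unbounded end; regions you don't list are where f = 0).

on [0, 1/2): t**(3/2)
on [1/2, 1): 3*t
on [1, 2): log(t)

linearity at 1/2, 1 turns ℳ[f](s) into 3 summed integrals
∫ over [0, 1/2) of t**(3/2)·t^(s-1) joins the sum
on [1/2, 1): add ∫ 3*t·t^(s-1) dt
[1, 2) adds the kernel integral of log(t)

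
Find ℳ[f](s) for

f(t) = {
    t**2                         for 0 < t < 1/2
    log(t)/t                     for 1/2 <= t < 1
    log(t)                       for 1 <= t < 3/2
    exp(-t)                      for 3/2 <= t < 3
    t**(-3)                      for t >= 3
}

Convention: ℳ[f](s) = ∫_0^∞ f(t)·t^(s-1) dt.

(108*2**s*s**2*(s - 3)*(s + 2)*(s**2 - 2*s + 1)*uppergamma(s, 3/2) - 108*2**s*s**2*(s - 3)*(s + 2)*(s**2 - 2*s + 1)*uppergamma(s, 3) - 108*2**s*s**2*(s - 3)*(s + 2) + 108*2**s*(s - 3)*(s + 2)*(s**2 - 2*s + 1) - 108*3**s*s*(s - 3)*(s + 2)*(s**2 - 2*s + 1)*log(2) + 108*3**s*s*(s - 3)*(s + 2)*(s**2 - 2*s + 1)*log(3) - 108*3**s*(s - 3)*(s + 2)*(s**2 - 2*s + 1) - 4*6**s*s**2*(s + 2)*(s**2 - 2*s + 1) + 216*s**3*(s - 3)*(s + 2)*log(2) - 216*s**2*(s - 3)*(s + 2)*log(2) + 216*s**2*(s - 3)*(s + 2) + 27*s**2*(s - 3)*(s**2 - 2*s + 1))/(108*2**s*s**2*(s - 3)*(s + 2)*(s**2 - 2*s + 1))
  -2 < Re(s) < 3

slice at 1/2, 1, 3/2, 3, transform all 5 pieces, and sum them
on [0, 1/2) integrate f = t**2 against the kernel
over [1/2, 1), the kernel integral of log(t)/t enters the sum
piece [1, 3/2): integrate log(t) against the kernel
on [3/2, 3) integrate f = exp(-t) against the kernel
piece [3, ∞): integrate t**(-3) against the kernel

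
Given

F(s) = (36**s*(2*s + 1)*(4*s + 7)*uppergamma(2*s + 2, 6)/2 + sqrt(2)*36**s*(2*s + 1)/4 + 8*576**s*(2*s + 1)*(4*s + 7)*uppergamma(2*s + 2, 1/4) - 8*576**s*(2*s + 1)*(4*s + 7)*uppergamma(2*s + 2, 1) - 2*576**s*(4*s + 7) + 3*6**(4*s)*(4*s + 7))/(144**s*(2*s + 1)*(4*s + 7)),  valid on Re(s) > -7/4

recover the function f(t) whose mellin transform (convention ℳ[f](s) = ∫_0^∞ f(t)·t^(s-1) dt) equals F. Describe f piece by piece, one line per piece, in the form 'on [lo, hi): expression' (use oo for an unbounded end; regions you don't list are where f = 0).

on [0, 1/4): t**(7/4)
on [1/4, 4): t*exp(-sqrt(t)/2)
on [4, 9): sqrt(t)/2
on [9, oo): t*exp(-2*sqrt(t))

the shared t-power comes off first: t**(3/4) on [0, 1/4); exp(-sqrt(t)/2) on [1/4, 4); 1/(2*sqrt(t)) on [4, 9); …
undo the power substitution: t**(3/2) on [0, 1/2); exp(-t/2) on [1/2, 2); 1/(2*t) on [2, 3); …
the 4 pieces separated at 1/4, 4, 9 each add one integral
the [0, 1/4) slice contributes ∫ t**(7/4)·t^(s-1) dt
over [1/4, 4), the kernel integral of t*exp(-sqrt(t)/2) enters the sum
piece [4, 9): integrate sqrt(t)/2 against the kernel
piece [9, ∞): integrate t*exp(-2*sqrt(t)) against the kernel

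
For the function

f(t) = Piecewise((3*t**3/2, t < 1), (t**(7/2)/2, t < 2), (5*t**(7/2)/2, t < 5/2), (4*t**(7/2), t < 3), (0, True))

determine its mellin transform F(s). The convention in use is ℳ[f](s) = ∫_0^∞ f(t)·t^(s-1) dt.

summing 4 kernel integrals split by 1, 2, 5/2 yields ℳ[f](s)
between 0 and 1 the integrand is 3*t**3/2·t^(s-1)
on [1, 2) integrate f = t**(7/2)/2 against the kernel
for t in [2, 5/2): the term is ∫ 5*t**(7/2)/2·t^(s-1)
segment 5/2 to 3 holds 4*t**(7/2); add its integral

(-8*2**(s + 7/2)*(s + 3) + 16*3**(s + 7/2)*(s + 3) - 6*(5/2)**(s + 7/2)*(s + 3) + 4*s + 15)/(2*(s + 3)*(2*s + 7))
  Re(s) > -3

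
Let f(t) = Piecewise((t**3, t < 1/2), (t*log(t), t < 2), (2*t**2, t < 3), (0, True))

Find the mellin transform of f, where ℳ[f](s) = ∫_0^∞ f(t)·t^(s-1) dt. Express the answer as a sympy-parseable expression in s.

back out the shared t-power: t**2 on [0, 1/2); log(t) on [1/2, 2); 2*t on [2, 3)
cuts at 1/2, 2: linearity sums the 3 kernel integrals
∫ t**3·t^(s-1) over [0, 1/2)
∫ t*log(t)·t^(s-1) over [1/2, 2)
piece [2, 3): integrate 2*t**2 against the kernel

(-64*2**(2*s)*(s + 1)**2*(s + 3) + 16*2**(2*s)*(s + 1)*(s + 2)*(s + 3)*log(2) - 16*2**(2*s)*(s + 2)*(s + 3) + 144*6**s*(s + 1)**2*(s + 3) + (s + 1)**2*(s + 2) + 4*(s + 1)*(s + 2)*(s + 3)*log(2) + 4*(s + 2)*(s + 3))/(8*2**s*(s + 1)**2*(s + 2)*(s + 3))
  Re(s) > -3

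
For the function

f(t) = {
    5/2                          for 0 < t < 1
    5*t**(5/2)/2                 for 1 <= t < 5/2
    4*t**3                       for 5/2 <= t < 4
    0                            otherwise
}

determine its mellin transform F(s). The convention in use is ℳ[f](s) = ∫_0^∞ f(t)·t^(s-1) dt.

(8*4**(s + 3)*s*(2*s + 5) + 10*(5/2)**(s + 5/2)*s*(s + 3) - 8*(5/2)**(s + 3)*s*(2*s + 5) - 10*s*(s + 3) + 5*(s + 3)*(2*s + 5))/(2*s*(s + 3)*(2*s + 5))
  Re(s) > 0

linearity at 1, 5/2 turns ℳ[f](s) into 3 summed integrals
on [0, 1) integrate f = 5/2 against the kernel
the [1, 5/2) slice contributes ∫ 5*t**(5/2)/2·t^(s-1) dt
[5/2, 4) adds the kernel integral of 4*t**3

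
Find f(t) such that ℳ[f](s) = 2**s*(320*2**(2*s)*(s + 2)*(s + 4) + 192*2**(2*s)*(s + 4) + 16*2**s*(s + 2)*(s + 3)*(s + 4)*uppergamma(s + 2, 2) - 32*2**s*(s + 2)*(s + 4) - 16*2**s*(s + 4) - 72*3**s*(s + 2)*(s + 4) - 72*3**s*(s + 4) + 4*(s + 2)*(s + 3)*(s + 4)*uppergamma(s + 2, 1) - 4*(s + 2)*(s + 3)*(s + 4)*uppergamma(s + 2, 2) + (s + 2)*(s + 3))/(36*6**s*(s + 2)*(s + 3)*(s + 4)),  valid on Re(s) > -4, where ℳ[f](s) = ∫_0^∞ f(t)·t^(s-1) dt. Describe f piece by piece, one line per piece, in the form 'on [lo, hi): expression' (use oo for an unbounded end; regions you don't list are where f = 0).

back out the shared t-power: 9*t**2/4 on [0, 1/3); exp(-3*t) on [1/3, 2/3); 3*t/2 + 1 on [2/3, 1); …
undo the common scale on t: 9*t**2 on [0, 1/6); exp(-6*t) on [1/6, 1/3); 3*t + 1 on [1/3, 1/2); …
undo the common scale on t: t**2 on [0, 1/2); exp(-2*t) on [1/2, 1); t + 1 on [1, 3/2); …
breakpoints 1/3, 2/3, 1, 4/3: one integral from each of the 5 segments
between 0 and 1/3 the integrand is 9*t**4/4·t^(s-1)
piece [1/3, 2/3): integrate t**2*exp(-3*t) against the kernel
piece [2/3, 1): integrate t**2*(3*t/2 + 1) against the kernel
piece [1, 4/3): integrate t**2*(3*t/2 + 3) against the kernel
the [4/3, ∞) slice contributes ∫ t**2*exp(-3*t/2)·t^(s-1) dt

on [0, 1/3): 9*t**4/4
on [1/3, 2/3): t**2*exp(-3*t)
on [2/3, 1): t**2*(3*t/2 + 1)
on [1, 4/3): t**2*(3*t/2 + 3)
on [4/3, oo): t**2*exp(-3*t/2)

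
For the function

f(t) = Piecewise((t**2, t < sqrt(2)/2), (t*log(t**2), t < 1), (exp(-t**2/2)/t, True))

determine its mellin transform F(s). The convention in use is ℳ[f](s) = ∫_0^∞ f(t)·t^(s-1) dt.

2**(-s/2 - 3/2)*(2**s*(s + 2)*(4*s + (s - 1)**2)*uppergamma(s/2 - 1/2, 1/2) + 2**(s/2 + 5/2)*(-s - 2) + 4*s + (s - 1)*(s + 2)*log(4) + 4*(s + 2)*log(2) + sqrt(2)*(4*s + (s - 1)**2) + 8)/((s + 2)*(4*s + (s - 1)**2))
  Re(s) > -2

reversing the shared t-power: t**3 on [0, sqrt(2)/2); t**2*log(t**2) on [sqrt(2)/2, 1); exp(-t**2/2) on [1, ∞)
remove the power substitution first: t**(3/2) on [0, 1/2); t*log(t) on [1/2, 1); exp(-t/2) on [1, ∞)
the 3 pieces separated at sqrt(2)/2, 1 each add one integral
for t in [0, sqrt(2)/2): the term is ∫ t**2·t^(s-1)
∫ t*log(t**2)·t^(s-1) over [sqrt(2)/2, 1)
∫ exp(-t**2/2)/t·t^(s-1) over [1, ∞)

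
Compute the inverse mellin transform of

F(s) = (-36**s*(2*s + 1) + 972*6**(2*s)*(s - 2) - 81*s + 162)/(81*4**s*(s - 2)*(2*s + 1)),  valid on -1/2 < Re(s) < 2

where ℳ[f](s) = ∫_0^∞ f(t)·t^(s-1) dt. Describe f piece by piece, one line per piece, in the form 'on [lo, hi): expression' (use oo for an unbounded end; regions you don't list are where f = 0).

on [0, 1/4): sqrt(t)
on [1/4, 9): 2*sqrt(t)
on [9, oo): t**(-2)

strip the power substitution: t on [0, 1/2); 2*t on [1/2, 3); t**(-4) on [3, ∞)
integrate the 3 segments split at 1/4, 9, then add the results
piece [0, 1/4): integrate sqrt(t) against the kernel
segment 1/4 to 9 holds 2*sqrt(t); add its integral
on [9, ∞) integrate f = t**(-2) against the kernel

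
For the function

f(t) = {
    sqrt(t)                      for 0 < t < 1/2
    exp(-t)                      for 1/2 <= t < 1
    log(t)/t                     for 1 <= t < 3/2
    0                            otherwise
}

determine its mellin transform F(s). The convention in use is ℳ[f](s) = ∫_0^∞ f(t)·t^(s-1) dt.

cuts at 1/2, 1: linearity sums the 3 kernel integrals
the [0, 1/2) slice contributes ∫ sqrt(t)·t^(s-1) dt
segment 1/2 to 1 holds exp(-t); add its integral
on [1, 3/2): add ∫ log(t)/t·t^(s-1) dt

(3*2**s*(2*s + 1)*(s**2 - 2*s + 1)*uppergamma(s, 1/2) - 3*2**s*(2*s + 1)*(s**2 - 2*s + 1)*uppergamma(s, 1) + 3*2**s*(2*s + 1) + 3**s*s*(2*s + 1)*(-2*log(2) + 2*log(3)) - 2*3**s*(2*s + 1) + 3**s*(2*s + 1)*(-2*log(3) + 2*log(2)) + 3*sqrt(2)*(s**2 - 2*s + 1))/(3*2**s*(2*s + 1)*(s**2 - 2*s + 1))
  Re(s) > -1/2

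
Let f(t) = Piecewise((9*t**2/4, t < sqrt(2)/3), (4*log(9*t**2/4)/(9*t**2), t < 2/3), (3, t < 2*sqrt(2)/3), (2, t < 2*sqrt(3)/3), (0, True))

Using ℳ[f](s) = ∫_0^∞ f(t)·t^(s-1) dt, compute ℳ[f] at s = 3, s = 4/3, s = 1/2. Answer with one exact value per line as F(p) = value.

undo the common scale on t: t**2 on [0, sqrt(2)/2); log(t**2)/t**2 on [sqrt(2)/2, 1); 3 on [1, sqrt(2)); …
invert the power substitution to get t on [0, 1/2); log(t)/t on [1/2, 1); 3 on [1, 2); …
decompose at sqrt(2)/3, 2/3, 2*sqrt(2)/3; ℳ[f](s) sums the 4 pieces' integrals
for t in [0, sqrt(2)/3): the term is ∫ 9*t**2/4·t^(s-1)
∫ 4*log(9*t**2/4)/(9*t**2)·t^(s-1) over [sqrt(2)/3, 2/3)
on [2/3, 2*sqrt(2)/3) integrate f = 3 against the kernel
for t in [2*sqrt(2)/3, 2*sqrt(3)/3): the term is ∫ 2·t^(s-1)

F(3) = sqrt(2)*(-180*sqrt(2) + 60*log(2) + 203 + 120*sqrt(6))/405
F(4/3) = 6**(2/3)*(-45*2**(2/3) - 20*log(2) + 10*2**(1/3) + 10*6**(2/3) + 61)/60
F(1/2) = 2**(1/4)*sqrt(3)*(-310*2**(1/4) - 60*log(2) + 89 + 90*sqrt(2) + 180*6**(1/4))/135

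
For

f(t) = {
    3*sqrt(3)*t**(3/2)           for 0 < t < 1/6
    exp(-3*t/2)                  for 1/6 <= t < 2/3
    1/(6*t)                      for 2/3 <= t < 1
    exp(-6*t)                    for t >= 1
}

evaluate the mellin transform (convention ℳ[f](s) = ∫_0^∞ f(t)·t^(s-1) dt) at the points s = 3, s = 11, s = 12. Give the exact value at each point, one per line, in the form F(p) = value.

F(3) = -40*exp(-1)/27 + sqrt(2)/3888 + 25*exp(-6)/108 + 5/108 + 41*exp(-1/4)/54
F(11) = -20201678848*exp(-1)/177147 + sqrt(2)/18139852800 + 67591*exp(-6)/17496 + 11605/708588 + 4885809916361*exp(-1/4)/90699264
F(12) = -444436938752*exp(-1)/531441 + sqrt(2)/117546246144 + 175099/11691702 + 760997*exp(-6)/104976 + 214975636319885*exp(-1/4)/544195584

the common scale on t comes off first: 3*sqrt(6)*t**(3/2)/4 on [0, 1/3); exp(-3*t/4) on [1/3, 4/3); 1/(3*t) on [4/3, 2); …
remove the common scale on t first: t**(3/2) on [0, 1/2); exp(-t/2) on [1/2, 2); 1/(2*t) on [2, 3); …
linearity at 1/6, 2/3, 1 turns ℳ[f](s) into 4 summed integrals
for t in [0, 1/6): the term is ∫ 3*sqrt(3)*t**(3/2)·t^(s-1)
∫ exp(-3*t/2)·t^(s-1) over [1/6, 2/3)
on [2/3, 1): add ∫ 1/(6*t)·t^(s-1) dt
segment 1 to ∞ holds exp(-6*t); add its integral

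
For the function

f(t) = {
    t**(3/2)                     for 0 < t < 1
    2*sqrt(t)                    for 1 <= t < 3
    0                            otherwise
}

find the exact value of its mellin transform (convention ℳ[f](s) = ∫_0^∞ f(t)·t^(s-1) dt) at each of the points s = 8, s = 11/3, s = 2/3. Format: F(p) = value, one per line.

F(8) = -42/323 + 26244*sqrt(3)/17
F(11/3) = -222/775 + 972*3**(1/6)/25
F(2/3) = -114/91 + 36*3**(1/6)/7

slice at 1, transform all 2 pieces, and sum them
segment 0 to 1 holds t**(3/2); add its integral
on [1, 3): add ∫ 2*sqrt(t)·t^(s-1) dt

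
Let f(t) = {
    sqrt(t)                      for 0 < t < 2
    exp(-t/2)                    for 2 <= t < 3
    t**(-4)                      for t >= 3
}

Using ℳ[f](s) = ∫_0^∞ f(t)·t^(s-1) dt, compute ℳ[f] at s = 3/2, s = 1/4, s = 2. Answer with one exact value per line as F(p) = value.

F(3/2) = -2*sqrt(3)*exp(-3/2) - sqrt(2)*sqrt(pi)*erfc(sqrt(6)/2) + 2*sqrt(3)/135 + sqrt(2)*sqrt(pi)*erfc(1) + 2*sqrt(2)*exp(-1) + 2
F(1/4) = -2**(1/4)*uppergamma(1/4, 3/2) + 4*3**(1/4)/1215 + 2**(1/4)*uppergamma(1/4, 1) + 4*2**(3/4)/3
F(2) = -10*exp(-3/2) + 1/18 + 8*sqrt(2)/5 + 8*exp(-1)

cuts at 2, 3: linearity sums the 3 kernel integrals
the [0, 2) slice contributes ∫ sqrt(t)·t^(s-1) dt
segment 2 to 3 holds exp(-t/2); add its integral
∫ over [3, ∞) of t**(-4)·t^(s-1) joins the sum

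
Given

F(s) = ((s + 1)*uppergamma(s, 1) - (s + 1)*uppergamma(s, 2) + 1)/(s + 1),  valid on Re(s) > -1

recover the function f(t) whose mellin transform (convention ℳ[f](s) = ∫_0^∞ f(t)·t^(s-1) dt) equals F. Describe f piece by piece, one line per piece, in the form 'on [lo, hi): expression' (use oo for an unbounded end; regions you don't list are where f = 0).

on [0, 1): t
on [1, 2): exp(-t)

integrate the 2 segments split at 1, then add the results
for t in [0, 1): the term is ∫ t·t^(s-1)
the [1, 2) slice contributes ∫ exp(-t)·t^(s-1) dt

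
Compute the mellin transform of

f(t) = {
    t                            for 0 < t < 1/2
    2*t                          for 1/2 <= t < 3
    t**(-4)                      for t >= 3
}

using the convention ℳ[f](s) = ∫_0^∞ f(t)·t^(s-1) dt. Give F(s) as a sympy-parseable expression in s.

the 3 pieces separated at 1/2, 3 each add one integral
on [0, 1/2) integrate f = t against the kernel
∫ 2*t·t^(s-1) over [1/2, 3)
piece [3, ∞): integrate t**(-4) against the kernel

(970*6**s*s - 3890*6**s - 81*s + 324)/(162*2**s*(s**2 - 3*s - 4))
  -1 < Re(s) < 4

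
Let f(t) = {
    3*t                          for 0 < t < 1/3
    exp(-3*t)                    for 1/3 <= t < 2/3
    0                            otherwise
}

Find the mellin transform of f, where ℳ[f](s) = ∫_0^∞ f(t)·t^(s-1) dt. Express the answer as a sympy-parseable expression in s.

the common scale on t comes off first: t on [0, 1); exp(-t) on [1, 2)
cuts at 1/3: linearity sums the 2 kernel integrals
between 0 and 1/3 the integrand is 3*t·t^(s-1)
on [1/3, 2/3) integrate f = exp(-3*t) against the kernel

((s + 1)*uppergamma(s, 1) - (s + 1)*uppergamma(s, 2) + 1)/(3**s*(s + 1))
  Re(s) > -1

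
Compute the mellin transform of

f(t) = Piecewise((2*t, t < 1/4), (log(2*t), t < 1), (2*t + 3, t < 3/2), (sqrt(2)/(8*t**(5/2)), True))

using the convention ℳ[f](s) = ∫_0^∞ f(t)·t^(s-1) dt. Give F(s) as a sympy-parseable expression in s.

invert the common scale on t to get t on [0, 1/2); log(t) on [1/2, 2); t + 3 on [2, 3); …
decompose at 1/4, 1, 3/2; ℳ[f](s) sums the 4 pieces' integrals
the [0, 1/4) slice contributes ∫ 2*t·t^(s-1) dt
[1/4, 1) adds the kernel integral of log(2*t)
[1, 3/2) adds the kernel integral of (2*t + 3)
on [3/2, ∞): add ∫ sqrt(2)/(8*t**(5/2))·t^(s-1) dt

(-270*2**(2*s)*s**2*(2*s - 5) + 54*2**(2*s)*s*(s + 1)*(2*s - 5)*log(2) - 162*2**(2*s)*s*(2*s - 5) - 54*2**(2*s)*(s + 1)*(2*s - 5) - 4*sqrt(3)*6**s*s**2*(s + 1) + 324*6**s*s**2*(2*s - 5) + 162*6**s*s*(2*s - 5) + 27*s**2*(2*s - 5) + 54*s*(s + 1)*(2*s - 5)*log(2) + (2*s - 5)*(54*s + 54))/(54*2**(2*s)*s**2*(s + 1)*(2*s - 5))
  -1 < Re(s) < 5/2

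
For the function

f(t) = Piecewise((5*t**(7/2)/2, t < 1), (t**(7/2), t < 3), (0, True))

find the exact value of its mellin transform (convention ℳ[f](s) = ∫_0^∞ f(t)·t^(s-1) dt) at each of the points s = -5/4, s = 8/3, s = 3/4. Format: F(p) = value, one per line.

treat the 2 regions marked off by 1 separately and sum
∫ over [0, 1) of 5*t**(7/2)/2·t^(s-1) joins the sum
[1, 3) adds the kernel integral of t**(7/2)

F(-5/4) = 2/3 + 4*3**(1/4)
F(8/3) = 9/37 + 4374*3**(1/6)/37
F(3/4) = 6/17 + 324*3**(1/4)/17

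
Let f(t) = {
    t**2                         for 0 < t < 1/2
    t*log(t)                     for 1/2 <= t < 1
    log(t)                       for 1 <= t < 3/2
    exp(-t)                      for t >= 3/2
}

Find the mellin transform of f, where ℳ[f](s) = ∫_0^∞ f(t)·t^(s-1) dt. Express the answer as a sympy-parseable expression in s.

summing 4 kernel integrals split by 1/2, 1, 3/2 yields ℳ[f](s)
piece [0, 1/2): integrate t**2 against the kernel
on [1/2, 1) integrate f = t*log(t) against the kernel
over [1, 3/2), the kernel integral of log(t) enters the sum
piece [3/2, ∞): integrate exp(-t) against the kernel

(4*2**s*s**2*(s + 2)*(s**2 + 2*s + 1)*uppergamma(s, 3/2) - 4*2**s*s**2*(s + 2) + 4*2**s*(s + 2)*(s**2 + 2*s + 1) + 3**s*s*(s + 2)*(-4*log(2) + 4*log(3))*(s**2 + 2*s + 1) - 4*3**s*(s + 2)*(s**2 + 2*s + 1) + s**3*(s + 2)*log(4) + s**2*(s + 2)*log(4) + 2*s**2*(s + 2) + s**2*(s**2 + 2*s + 1))/(4*2**s*s**2*(s + 2)*(s**2 + 2*s + 1))
  Re(s) > -2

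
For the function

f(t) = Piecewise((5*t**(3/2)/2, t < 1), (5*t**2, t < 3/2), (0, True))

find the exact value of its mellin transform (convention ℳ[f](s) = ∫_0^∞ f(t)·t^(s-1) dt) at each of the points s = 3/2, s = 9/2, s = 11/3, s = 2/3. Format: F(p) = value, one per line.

f breaks at 1 into 2 integrals to sum
on [0, 1): add ∫ 5*t**(3/2)/2·t^(s-1) dt
the [1, 3/2) slice contributes ∫ 5*t**2·t^(s-1) dt

F(3/2) = -25/42 + 135*sqrt(6)/56
F(9/2) = -55/156 + 3645*sqrt(6)/832
F(11/3) = -210/527 + 3645*2**(1/3)*3**(2/3)/1088
F(2/3) = -75/104 + 135*2**(1/3)*3**(2/3)/64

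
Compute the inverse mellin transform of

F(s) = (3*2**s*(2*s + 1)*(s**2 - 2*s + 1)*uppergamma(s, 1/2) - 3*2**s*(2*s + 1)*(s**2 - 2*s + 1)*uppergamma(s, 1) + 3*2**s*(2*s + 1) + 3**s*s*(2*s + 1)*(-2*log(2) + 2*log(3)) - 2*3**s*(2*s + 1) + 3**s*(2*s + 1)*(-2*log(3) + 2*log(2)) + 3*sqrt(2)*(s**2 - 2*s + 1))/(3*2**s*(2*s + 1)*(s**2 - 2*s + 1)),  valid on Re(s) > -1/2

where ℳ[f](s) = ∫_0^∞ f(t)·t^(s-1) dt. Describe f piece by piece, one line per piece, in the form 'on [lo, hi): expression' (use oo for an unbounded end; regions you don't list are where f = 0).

on [0, 1/2): sqrt(t)
on [1/2, 1): exp(-t)
on [1, 3/2): log(t)/t

treat the 3 regions marked off by 1/2, 1 separately and sum
∫ over [0, 1/2) of sqrt(t)·t^(s-1) joins the sum
∫ exp(-t)·t^(s-1) over [1/2, 1)
∫ over [1, 3/2) of log(t)/t·t^(s-1) joins the sum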